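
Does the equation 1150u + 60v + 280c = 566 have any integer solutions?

gcd(1150, 60) = 10  (1150 = 19×60 + 10, 60 = 6×10).
gcd(10, 280) = 10.
10 does not divide 566 (remainder 6), so no integer solutions.

no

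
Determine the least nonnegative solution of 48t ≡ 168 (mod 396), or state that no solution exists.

20

gcd(396, 48) = 12.
12 divides 168, so solutions exist.
By Bézout, 48×(-8) + 396×(1) = 12.
So 48×(-8) ≡ 12 (mod 396); multiply by 14: t ≡ -112 (mod 33).
Smallest nonnegative: t = -112 mod 33 = 20.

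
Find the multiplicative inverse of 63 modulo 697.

gcd(697, 63) = 1.
By Bézout, 63×(-177) + 697×(16) = 1.
So 63×-177 ≡ 1 (mod 697), and -177 mod 697 = 520.

520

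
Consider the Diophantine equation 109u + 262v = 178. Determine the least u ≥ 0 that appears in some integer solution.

242

gcd(262, 109) = 1  (262 = 2×109 + 44, 109 = 2×44 + 21, 44 = 2×21 + 2, 21 = 10×2 + 1, 2 = 2×1).
1 divides 178, so solutions exist.
Back-substituting, 109×(125) + 262×(-52) = 1.
Scale by 178/1 = 178: (u₀, v₀) = (22250, -9256).
General solution: u = 22250 + 262t, v = -9256 - 109t for integer t.
u ≥ 0: smallest is 22250 mod 262 = 242 (at t = -84), with v = -100.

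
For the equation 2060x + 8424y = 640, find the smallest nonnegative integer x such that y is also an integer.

gcd(8424, 2060) = 4  (8424 = 4×2060 + 184, 2060 = 11×184 + 36, 184 = 5×36 + 4, 36 = 9×4).
4 divides 640, so solutions exist.
Back-substituting, 2060×(-229) + 8424×(56) = 4.
Scale by 640/4 = 160: (x₀, y₀) = (-36640, 8960).
General solution: x = -36640 + 2106t, y = 8960 - 515t for integer t.
x ≥ 0: smallest is -36640 mod 2106 = 1268 (at t = 18), with y = -310.

1268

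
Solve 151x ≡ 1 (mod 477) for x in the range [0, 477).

gcd(477, 151) = 1.
By Bézout, 151·(139) + 477·(-44) = 1.
So 151·139 ≡ 1 (mod 477), and 139 mod 477 = 139.

139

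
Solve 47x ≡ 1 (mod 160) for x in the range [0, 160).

gcd(160, 47):
  160 = 3×47 + 19
  47 = 2×19 + 9
  19 = 2×9 + 1
  9 = 9×1
so gcd(160, 47) = 1.
Back-substitute for Bézout coefficients:
  1 = 19 - 2×9
  ... = 47×(-17) + 160×(5)
So 47×-17 ≡ 1 (mod 160), and -17 mod 160 = 143.

143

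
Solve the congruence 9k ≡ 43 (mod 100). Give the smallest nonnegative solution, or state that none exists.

gcd(100, 9):
  100 = 11×9 + 1
  9 = 9×1
so gcd(100, 9) = 1.
1 divides 43, so solutions exist.
Back-substitute for Bézout coefficients:
  1 = 100 - 11×9
  ... = 9×(-11) + 100×(1)
So 9×(-11) ≡ 1 (mod 100); multiply by 43: k ≡ -473 (mod 100).
Smallest nonnegative: k = -473 mod 100 = 27.

27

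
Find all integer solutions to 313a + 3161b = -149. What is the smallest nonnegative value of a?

gcd(3161, 313) = 1.
1 divides -149, so solutions exist.
By Bézout, 313×(-1020) + 3161×(101) = 1.
Scale by -149/1 = -149: (a₀, b₀) = (151980, -15049).
General solution: a = 151980 + 3161t, b = -15049 - 313t for integer t.
a ≥ 0: smallest is 151980 mod 3161 = 252 (at t = -48), with b = -25.

252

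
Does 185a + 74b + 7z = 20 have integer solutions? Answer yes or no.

gcd(185, 74) = 37.
gcd(37, 7) = 1.
1 divides 20, so integer solutions exist.

yes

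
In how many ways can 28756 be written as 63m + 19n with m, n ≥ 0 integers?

gcd(63, 19) = 1.
By Bézout, 63×(-3) + 19×(10) = 1.
One solution: (11, 1477).
General: m = 11 + 19t, n = 1477 - 63t.
m ≥ 0 ⇒ t ≥ 0; n ≥ 0 ⇒ t ≤ 23. So t ∈ [0, 23]: 24 solutions.

24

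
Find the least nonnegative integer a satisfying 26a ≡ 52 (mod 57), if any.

2

gcd(57, 26) = 1  (57 = 2*26 + 5, 26 = 5*5 + 1, 5 = 5*1).
1 divides 52, so solutions exist.
Back-substituting, 26*(11) + 57*(-5) = 1.
So 26*(11) ≡ 1 (mod 57); multiply by 52: a ≡ 572 (mod 57).
Smallest nonnegative: a = 572 mod 57 = 2.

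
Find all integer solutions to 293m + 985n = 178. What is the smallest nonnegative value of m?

441

gcd(985, 293) = 1.
1 divides 178, so solutions exist.
By Bézout, 293×(-158) + 985×(47) = 1.
Scale by 178/1 = 178: (m₀, n₀) = (-28124, 8366).
General solution: m = -28124 + 985t, n = 8366 - 293t for integer t.
m ≥ 0: smallest is -28124 mod 985 = 441 (at t = 29), with n = -131.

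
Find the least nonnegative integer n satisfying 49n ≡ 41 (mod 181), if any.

gcd(181, 49) = 1.
1 divides 41, so solutions exist.
By Bézout, 49*(-48) + 181*(13) = 1.
So 49*(-48) ≡ 1 (mod 181); multiply by 41: n ≡ -1968 (mod 181).
Smallest nonnegative: n = -1968 mod 181 = 23.

23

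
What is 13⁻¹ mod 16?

5

gcd(16, 13):
  16 = 1×13 + 3
  13 = 4×3 + 1
  3 = 3×1
so gcd(16, 13) = 1.
Back-substitute for Bézout coefficients:
  1 = 13 - 4×3
  ... = 13×(5) + 16×(-4)
So 13×5 ≡ 1 (mod 16), and 5 mod 16 = 5.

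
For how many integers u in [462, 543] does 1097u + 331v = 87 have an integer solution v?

0

gcd(1097, 331):
  1097 = 3·331 + 104
  331 = 3·104 + 19
  104 = 5·19 + 9
  19 = 2·9 + 1
  9 = 9·1
so gcd(1097, 331) = 1.
Back-substitute for Bézout coefficients:
  1 = 19 - 2·9
  ... = 1097·(-35) + 331·(116)
Scale by 87: particular solution (-3045, 10092); reduce u mod 331: (265, -878).
General solution: u = 265 + 331t, v = -878 - 1097t for integer t.
462 ≤ 265 + 331t ≤ 543 gives t ∈ [1, 0], which is 0 values.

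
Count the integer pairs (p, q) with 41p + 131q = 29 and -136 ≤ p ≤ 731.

gcd(131, 41) = 1  (131 = 3*41 + 8, 41 = 5*8 + 1, 8 = 8*1).
Back-substituting, 41*(16) + 131*(-5) = 1.
Scale by 29: particular solution (464, -145); reduce p mod 131: (71, -22).
General solution: p = 71 + 131t, q = -22 - 41t for integer t.
-136 ≤ 71 + 131t ≤ 731 gives t ∈ [-1, 5], which is 7 values.

7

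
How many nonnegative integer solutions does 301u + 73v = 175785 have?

gcd(301, 73) = 1  (301 = 4*73 + 9, 73 = 8*9 + 1, 9 = 9*1).
Back-substituting, 301*(-8) + 73*(33) = 1.
Scale by 175785: one solution is (-1406280, 5800905). Reduce u mod 73: (65, 2140).
General: u = 65 + 73t, v = 2140 - 301t.
u ≥ 0 ⇒ t ≥ 0; v ≥ 0 ⇒ t ≤ 7. So t ∈ [0, 7]: 8 solutions.

8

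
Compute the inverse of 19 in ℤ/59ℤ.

gcd(59, 19) = 1.
By Bézout, 19·(28) + 59·(-9) = 1.
So 19·28 ≡ 1 (mod 59), and 28 mod 59 = 28.

28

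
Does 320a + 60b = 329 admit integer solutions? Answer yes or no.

gcd(320, 60) = 20  (320 = 5·60 + 20, 60 = 3·20).
20 does not divide 329 (remainder 9), so no integer solutions.

no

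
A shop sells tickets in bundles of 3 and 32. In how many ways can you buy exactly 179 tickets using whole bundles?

2

Need nonnegative integers with 3j + 32k = 179.
gcd(3, 32) = 1, and 3·(11) + 32·(-1) = 1.
So (j₀, k₀) = (1969, -179); general j = 1969 + 32t, k = -179 - 3t.
j ≥ 0 ⇒ t ≥ -61; k ≥ 0 ⇒ t ≤ -60. That's 2 values of t.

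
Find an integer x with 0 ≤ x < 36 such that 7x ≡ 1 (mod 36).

gcd(36, 7) = 1.
By Bézout, 7*(-5) + 36*(1) = 1.
So 7*-5 ≡ 1 (mod 36), and -5 mod 36 = 31.

31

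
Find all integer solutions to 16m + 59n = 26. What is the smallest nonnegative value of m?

gcd(59, 16) = 1.
1 divides 26, so solutions exist.
By Bézout, 16·(-11) + 59·(3) = 1.
Scale by 26/1 = 26: (m₀, n₀) = (-286, 78).
General solution: m = -286 + 59t, n = 78 - 16t for integer t.
m ≥ 0: smallest is -286 mod 59 = 9 (at t = 5), with n = -2.

9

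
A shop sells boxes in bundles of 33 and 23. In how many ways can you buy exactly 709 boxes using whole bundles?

1

Need nonnegative integers with 33j + 23k = 709.
gcd(33, 23) = 1, and 33·(7) + 23·(-10) = 1.
So (j₀, k₀) = (4963, -7090); general j = 4963 + 23t, k = -7090 - 33t.
j ≥ 0 ⇒ t ≥ -215; k ≥ 0 ⇒ t ≤ -215. That's 1 value of t.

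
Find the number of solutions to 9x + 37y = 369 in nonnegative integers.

2

gcd(37, 9):
  37 = 4×9 + 1
  9 = 9×1
so gcd(37, 9) = 1.
Back-substitute for Bézout coefficients:
  1 = 37 - 4×9
  ... = 9×(-4) + 37×(1)
Scale by 369: one solution is (-1476, 369). Reduce x mod 37: (4, 9).
General: x = 4 + 37t, y = 9 - 9t.
x ≥ 0 ⇒ t ≥ 0; y ≥ 0 ⇒ t ≤ 1. So t ∈ [0, 1]: 2 solutions.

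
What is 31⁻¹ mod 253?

gcd(253, 31) = 1.
By Bézout, 31×(49) + 253×(-6) = 1.
So 31×49 ≡ 1 (mod 253), and 49 mod 253 = 49.

49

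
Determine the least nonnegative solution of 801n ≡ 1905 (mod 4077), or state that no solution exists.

no solution

gcd(4077, 801) = 9  (4077 = 5×801 + 72, 801 = 11×72 + 9, 72 = 8×9).
9 does not divide 1905, so the congruence has no solution.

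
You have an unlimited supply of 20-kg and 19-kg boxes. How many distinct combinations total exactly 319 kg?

1

Need nonnegative integers with 20j + 19k = 319.
gcd(20, 19) = 1, and 20·(1) + 19·(-1) = 1.
So (j₀, k₀) = (319, -319); general j = 319 + 19t, k = -319 - 20t.
j ≥ 0 ⇒ t ≥ -16; k ≥ 0 ⇒ t ≤ -16. That's 1 value of t.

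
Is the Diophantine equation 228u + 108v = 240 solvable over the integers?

gcd(228, 108) = 12  (228 = 2*108 + 12, 108 = 9*12).
12 divides 240, so integer solutions exist.

yes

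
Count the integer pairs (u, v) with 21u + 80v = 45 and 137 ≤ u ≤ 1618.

gcd(80, 21):
  80 = 3×21 + 17
  21 = 1×17 + 4
  17 = 4×4 + 1
  4 = 4×1
so gcd(80, 21) = 1.
Back-substitute for Bézout coefficients:
  1 = 17 - 4×4
  ... = 21×(-19) + 80×(5)
Scale by 45: particular solution (-855, 225); reduce u mod 80: (25, -6).
General solution: u = 25 + 80t, v = -6 - 21t for integer t.
137 ≤ 25 + 80t ≤ 1618 gives t ∈ [2, 19], which is 18 values.

18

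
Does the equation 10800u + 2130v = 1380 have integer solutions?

gcd(10800, 2130) = 30  (10800 = 5*2130 + 150, 2130 = 14*150 + 30, 150 = 5*30).
30 divides 1380, so integer solutions exist.

yes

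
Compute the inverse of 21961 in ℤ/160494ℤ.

gcd(160494, 21961) = 1.
By Bézout, 21961×(-17693) + 160494×(2421) = 1.
So 21961×-17693 ≡ 1 (mod 160494), and -17693 mod 160494 = 142801.

142801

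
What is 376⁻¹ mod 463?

gcd(463, 376) = 1  (463 = 1*376 + 87, 376 = 4*87 + 28, 87 = 3*28 + 3, 28 = 9*3 + 1, 3 = 3*1).
Back-substituting, 376*(149) + 463*(-121) = 1.
So 376*149 ≡ 1 (mod 463), and 149 mod 463 = 149.

149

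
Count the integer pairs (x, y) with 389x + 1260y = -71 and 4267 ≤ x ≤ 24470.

gcd(1260, 389) = 1  (1260 = 3·389 + 93, 389 = 4·93 + 17, 93 = 5·17 + 8, 17 = 2·8 + 1, 8 = 8·1).
Back-substituting, 389·(149) + 1260·(-46) = 1.
Scale by -71: particular solution (-10579, 3266); reduce x mod 1260: (761, -235).
General solution: x = 761 + 1260t, y = -235 - 389t for integer t.
4267 ≤ 761 + 1260t ≤ 24470 gives t ∈ [3, 18], which is 16 values.

16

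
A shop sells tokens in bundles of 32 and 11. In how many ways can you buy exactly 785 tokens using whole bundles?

2

Need nonnegative integers with 32j + 11k = 785.
gcd(32, 11) = 1, and 32·(-1) + 11·(3) = 1.
So (j₀, k₀) = (-785, 2355); general j = -785 + 11t, k = 2355 - 32t.
j ≥ 0 ⇒ t ≥ 72; k ≥ 0 ⇒ t ≤ 73. That's 2 values of t.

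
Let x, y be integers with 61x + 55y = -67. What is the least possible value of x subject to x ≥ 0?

53

gcd(61, 55):
  61 = 1·55 + 6
  55 = 9·6 + 1
  6 = 6·1
so gcd(61, 55) = 1.
1 divides -67, so solutions exist.
Back-substitute for Bézout coefficients:
  1 = 55 - 9·6
  ... = 61·(-9) + 55·(10)
Scale by -67/1 = -67: (x₀, y₀) = (603, -670).
General solution: x = 603 + 55t, y = -670 - 61t for integer t.
x ≥ 0: smallest is 603 mod 55 = 53 (at t = -10), with y = -60.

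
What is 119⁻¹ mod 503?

93

gcd(503, 119) = 1  (503 = 4·119 + 27, 119 = 4·27 + 11, 27 = 2·11 + 5, 11 = 2·5 + 1, 5 = 5·1).
Back-substituting, 119·(93) + 503·(-22) = 1.
So 119·93 ≡ 1 (mod 503), and 93 mod 503 = 93.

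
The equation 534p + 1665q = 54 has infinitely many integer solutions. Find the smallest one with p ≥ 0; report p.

156

gcd(1665, 534) = 3.
3 divides 54, so solutions exist.
By Bézout, 534*(-53) + 1665*(17) = 3.
Scale by 54/3 = 18: (p₀, q₀) = (-954, 306).
General solution: p = -954 + 555t, q = 306 - 178t for integer t.
p ≥ 0: smallest is -954 mod 555 = 156 (at t = 2), with q = -50.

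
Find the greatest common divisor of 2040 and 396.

12

gcd(2040, 396):
  2040 = 5*396 + 60
  396 = 6*60 + 36
  60 = 1*36 + 24
  36 = 1*24 + 12
  24 = 2*12
so gcd(2040, 396) = 12.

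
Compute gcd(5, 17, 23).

gcd(17, 5) = 1.
gcd(1, 23) = 1.

1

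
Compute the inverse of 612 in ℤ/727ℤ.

gcd(727, 612):
  727 = 1×612 + 115
  612 = 5×115 + 37
  115 = 3×37 + 4
  37 = 9×4 + 1
  4 = 4×1
so gcd(727, 612) = 1.
Back-substitute for Bézout coefficients:
  1 = 37 - 9×4
  ... = 612×(177) + 727×(-149)
So 612×177 ≡ 1 (mod 727), and 177 mod 727 = 177.

177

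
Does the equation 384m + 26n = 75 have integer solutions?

gcd(384, 26) = 2  (384 = 14×26 + 20, 26 = 1×20 + 6, 20 = 3×6 + 2, 6 = 3×2).
2 does not divide 75 (remainder 1), so no integer solutions.

no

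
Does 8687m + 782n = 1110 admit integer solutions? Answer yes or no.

no

gcd(8687, 782) = 17  (8687 = 11·782 + 85, 782 = 9·85 + 17, 85 = 5·17).
17 does not divide 1110 (remainder 5), so no integer solutions.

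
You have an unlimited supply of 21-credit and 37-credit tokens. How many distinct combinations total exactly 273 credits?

1

Need nonnegative integers with 21j + 37k = 273.
gcd(21, 37) = 1, and 21·(-7) + 37·(4) = 1.
So (j₀, k₀) = (-1911, 1092); general j = -1911 + 37t, k = 1092 - 21t.
j ≥ 0 ⇒ t ≥ 52; k ≥ 0 ⇒ t ≤ 52. That's 1 value of t.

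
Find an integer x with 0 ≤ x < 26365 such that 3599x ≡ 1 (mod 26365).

18424

gcd(26365, 3599) = 1.
By Bézout, 3599·(-7941) + 26365·(1084) = 1.
So 3599·-7941 ≡ 1 (mod 26365), and -7941 mod 26365 = 18424.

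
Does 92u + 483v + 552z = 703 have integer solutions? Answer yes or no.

gcd(483, 92) = 23  (483 = 5·92 + 23, 92 = 4·23).
gcd(23, 552) = 23.
23 does not divide 703 (remainder 13), so no integer solutions.

no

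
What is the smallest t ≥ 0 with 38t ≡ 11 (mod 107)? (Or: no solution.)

20

gcd(107, 38):
  107 = 2*38 + 31
  38 = 1*31 + 7
  31 = 4*7 + 3
  7 = 2*3 + 1
  3 = 3*1
so gcd(107, 38) = 1.
1 divides 11, so solutions exist.
Back-substitute for Bézout coefficients:
  1 = 7 - 2*3
  ... = 38*(31) + 107*(-11)
So 38*(31) ≡ 1 (mod 107); multiply by 11: t ≡ 341 (mod 107).
Smallest nonnegative: t = 341 mod 107 = 20.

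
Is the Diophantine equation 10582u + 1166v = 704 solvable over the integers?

gcd(10582, 1166) = 22  (10582 = 9·1166 + 88, 1166 = 13·88 + 22, 88 = 4·22).
22 divides 704, so integer solutions exist.

yes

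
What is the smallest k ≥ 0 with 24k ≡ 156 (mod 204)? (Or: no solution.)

gcd(204, 24) = 12.
12 divides 156, so solutions exist.
By Bézout, 24·(-8) + 204·(1) = 12.
So 24·(-8) ≡ 12 (mod 204); multiply by 13: k ≡ -104 (mod 17).
Smallest nonnegative: k = -104 mod 17 = 15.

15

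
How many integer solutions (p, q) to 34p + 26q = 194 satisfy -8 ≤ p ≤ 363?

gcd(34, 26) = 2.
By Bézout, 34×(-3) + 26×(4) = 2.
Particular solution: (8, -3).
General solution: p = 8 + 13t, q = -3 - 17t for integer t.
-8 ≤ 8 + 13t ≤ 363 gives t ∈ [-1, 27], which is 29 values.

29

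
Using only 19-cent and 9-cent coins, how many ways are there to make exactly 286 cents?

Need nonnegative integers with 19j + 9k = 286.
gcd(19, 9) = 1, and 19·(1) + 9·(-2) = 1.
So (j₀, k₀) = (286, -572); general j = 286 + 9t, k = -572 - 19t.
j ≥ 0 ⇒ t ≥ -31; k ≥ 0 ⇒ t ≤ -31. That's 1 value of t.

1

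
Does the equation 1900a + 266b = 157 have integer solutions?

gcd(1900, 266) = 38  (1900 = 7*266 + 38, 266 = 7*38).
38 does not divide 157 (remainder 5), so no integer solutions.

no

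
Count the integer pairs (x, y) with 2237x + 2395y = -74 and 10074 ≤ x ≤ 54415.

18

gcd(2395, 2237):
  2395 = 1*2237 + 158
  2237 = 14*158 + 25
  158 = 6*25 + 8
  25 = 3*8 + 1
  8 = 8*1
so gcd(2395, 2237) = 1.
Back-substitute for Bézout coefficients:
  1 = 25 - 3*8
  ... = 2237*(288) + 2395*(-269)
Scale by -74: particular solution (-21312, 19906); reduce x mod 2395: (243, -227).
General solution: x = 243 + 2395t, y = -227 - 2237t for integer t.
10074 ≤ 243 + 2395t ≤ 54415 gives t ∈ [5, 22], which is 18 values.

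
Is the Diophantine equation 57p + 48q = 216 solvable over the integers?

yes

gcd(57, 48) = 3.
3 divides 216, so integer solutions exist.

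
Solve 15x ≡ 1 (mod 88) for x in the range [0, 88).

gcd(88, 15) = 1.
By Bézout, 15×(-41) + 88×(7) = 1.
So 15×-41 ≡ 1 (mod 88), and -41 mod 88 = 47.

47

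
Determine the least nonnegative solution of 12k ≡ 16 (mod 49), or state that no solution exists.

gcd(49, 12) = 1.
1 divides 16, so solutions exist.
By Bézout, 12·(-4) + 49·(1) = 1.
So 12·(-4) ≡ 1 (mod 49); multiply by 16: k ≡ -64 (mod 49).
Smallest nonnegative: k = -64 mod 49 = 34.

34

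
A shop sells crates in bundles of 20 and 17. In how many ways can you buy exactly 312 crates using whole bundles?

Need nonnegative integers with 20j + 17k = 312.
gcd(20, 17) = 1, and 20·(6) + 17·(-7) = 1.
So (j₀, k₀) = (1872, -2184); general j = 1872 + 17t, k = -2184 - 20t.
j ≥ 0 ⇒ t ≥ -110; k ≥ 0 ⇒ t ≤ -110. That's 1 value of t.

1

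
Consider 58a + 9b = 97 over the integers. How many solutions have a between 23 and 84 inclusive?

6

gcd(58, 9):
  58 = 6·9 + 4
  9 = 2·4 + 1
  4 = 4·1
so gcd(58, 9) = 1.
Back-substitute for Bézout coefficients:
  1 = 9 - 2·4
  ... = 58·(-2) + 9·(13)
Scale by 97: particular solution (-194, 1261); reduce a mod 9: (4, -15).
General solution: a = 4 + 9t, b = -15 - 58t for integer t.
23 ≤ 4 + 9t ≤ 84 gives t ∈ [3, 8], which is 6 values.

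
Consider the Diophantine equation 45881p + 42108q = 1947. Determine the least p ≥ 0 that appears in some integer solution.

2679

gcd(45881, 42108) = 11  (45881 = 1·42108 + 3773, 42108 = 11·3773 + 605, 3773 = 6·605 + 143, 605 = 4·143 + 33, 143 = 4·33 + 11, 33 = 3·11).
11 divides 1947, so solutions exist.
Back-substituting, 45881·(1183) + 42108·(-1289) = 11.
Scale by 1947/11 = 177: (p₀, q₀) = (209391, -228153).
General solution: p = 209391 + 3828t, q = -228153 - 4171t for integer t.
p ≥ 0: smallest is 209391 mod 3828 = 2679 (at t = -54), with q = -2919.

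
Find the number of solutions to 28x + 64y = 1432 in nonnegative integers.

gcd(64, 28) = 4  (64 = 2*28 + 8, 28 = 3*8 + 4, 8 = 2*4).
Back-substituting, 28*(7) + 64*(-3) = 4.
Scale by 358: one solution is (2506, -1074). Reduce x mod 16: (10, 18).
General: x = 10 + 16t, y = 18 - 7t.
x ≥ 0 ⇒ t ≥ 0; y ≥ 0 ⇒ t ≤ 2. So t ∈ [0, 2]: 3 solutions.

3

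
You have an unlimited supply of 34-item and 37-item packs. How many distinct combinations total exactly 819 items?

Need nonnegative integers with 34j + 37k = 819.
gcd(34, 37) = 1, and 34·(12) + 37·(-11) = 1.
So (j₀, k₀) = (9828, -9009); general j = 9828 + 37t, k = -9009 - 34t.
j ≥ 0 ⇒ t ≥ -265; k ≥ 0 ⇒ t ≤ -265. That's 1 value of t.

1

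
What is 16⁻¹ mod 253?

174

gcd(253, 16):
  253 = 15*16 + 13
  16 = 1*13 + 3
  13 = 4*3 + 1
  3 = 3*1
so gcd(253, 16) = 1.
Back-substitute for Bézout coefficients:
  1 = 13 - 4*3
  ... = 16*(-79) + 253*(5)
So 16*-79 ≡ 1 (mod 253), and -79 mod 253 = 174.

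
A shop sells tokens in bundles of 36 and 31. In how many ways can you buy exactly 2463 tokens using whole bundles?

2

Need nonnegative integers with 36j + 31k = 2463.
gcd(36, 31) = 1, and 36·(-6) + 31·(7) = 1.
So (j₀, k₀) = (-14778, 17241); general j = -14778 + 31t, k = 17241 - 36t.
j ≥ 0 ⇒ t ≥ 477; k ≥ 0 ⇒ t ≤ 478. That's 2 values of t.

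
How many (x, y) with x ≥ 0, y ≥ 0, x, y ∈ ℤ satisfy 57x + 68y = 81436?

gcd(68, 57) = 1.
By Bézout, 57·(-31) + 68·(26) = 1.
One solution: (52, 1154).
General: x = 52 + 68t, y = 1154 - 57t.
x ≥ 0 ⇒ t ≥ 0; y ≥ 0 ⇒ t ≤ 20. So t ∈ [0, 20]: 21 solutions.

21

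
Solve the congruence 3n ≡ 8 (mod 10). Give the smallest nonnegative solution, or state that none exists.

6

gcd(10, 3) = 1.
1 divides 8, so solutions exist.
By Bézout, 3*(-3) + 10*(1) = 1.
So 3*(-3) ≡ 1 (mod 10); multiply by 8: n ≡ -24 (mod 10).
Smallest nonnegative: n = -24 mod 10 = 6.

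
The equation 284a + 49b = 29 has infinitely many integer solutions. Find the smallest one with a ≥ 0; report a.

gcd(284, 49):
  284 = 5*49 + 39
  49 = 1*39 + 10
  39 = 3*10 + 9
  10 = 1*9 + 1
  9 = 9*1
so gcd(284, 49) = 1.
1 divides 29, so solutions exist.
Back-substitute for Bézout coefficients:
  1 = 10 - 1*9
  ... = 284*(-5) + 49*(29)
Scale by 29/1 = 29: (a₀, b₀) = (-145, 841).
General solution: a = -145 + 49t, b = 841 - 284t for integer t.
a ≥ 0: smallest is -145 mod 49 = 2 (at t = 3), with b = -11.

2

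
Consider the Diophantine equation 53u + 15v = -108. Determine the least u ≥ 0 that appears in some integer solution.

gcd(53, 15) = 1  (53 = 3*15 + 8, 15 = 1*8 + 7, 8 = 1*7 + 1, 7 = 7*1).
1 divides -108, so solutions exist.
Back-substituting, 53*(2) + 15*(-7) = 1.
Scale by -108/1 = -108: (u₀, v₀) = (-216, 756).
General solution: u = -216 + 15t, v = 756 - 53t for integer t.
u ≥ 0: smallest is -216 mod 15 = 9 (at t = 15), with v = -39.

9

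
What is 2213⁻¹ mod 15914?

gcd(15914, 2213) = 1  (15914 = 7·2213 + 423, 2213 = 5·423 + 98, 423 = 4·98 + 31, 98 = 3·31 + 5, 31 = 6·5 + 1, 5 = 5·1).
Back-substituting, 2213·(-3085) + 15914·(429) = 1.
So 2213·-3085 ≡ 1 (mod 15914), and -3085 mod 15914 = 12829.

12829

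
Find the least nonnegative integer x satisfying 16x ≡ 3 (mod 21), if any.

gcd(21, 16):
  21 = 1·16 + 5
  16 = 3·5 + 1
  5 = 5·1
so gcd(21, 16) = 1.
1 divides 3, so solutions exist.
Back-substitute for Bézout coefficients:
  1 = 16 - 3·5
  ... = 16·(4) + 21·(-3)
So 16·(4) ≡ 1 (mod 21); multiply by 3: x ≡ 12 (mod 21).
Smallest nonnegative: x = 12 mod 21 = 12.

12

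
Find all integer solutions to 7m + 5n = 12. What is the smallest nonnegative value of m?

gcd(7, 5) = 1.
1 divides 12, so solutions exist.
By Bézout, 7·(-2) + 5·(3) = 1.
Scale by 12/1 = 12: (m₀, n₀) = (-24, 36).
General solution: m = -24 + 5t, n = 36 - 7t for integer t.
m ≥ 0: smallest is -24 mod 5 = 1 (at t = 5), with n = 1.

1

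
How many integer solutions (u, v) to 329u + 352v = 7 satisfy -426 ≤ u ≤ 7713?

23

gcd(352, 329) = 1.
By Bézout, 329×(153) + 352×(-143) = 1.
Particular solution: (15, -14).
General solution: u = 15 + 352t, v = -14 - 329t for integer t.
-426 ≤ 15 + 352t ≤ 7713 gives t ∈ [-1, 21], which is 23 values.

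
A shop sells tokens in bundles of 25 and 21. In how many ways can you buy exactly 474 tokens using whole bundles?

1

Need nonnegative integers with 25j + 21k = 474.
gcd(25, 21) = 1, and 25·(-5) + 21·(6) = 1.
So (j₀, k₀) = (-2370, 2844); general j = -2370 + 21t, k = 2844 - 25t.
j ≥ 0 ⇒ t ≥ 113; k ≥ 0 ⇒ t ≤ 113. That's 1 value of t.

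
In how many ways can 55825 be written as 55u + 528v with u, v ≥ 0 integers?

22

gcd(528, 55) = 11.
By Bézout, 55×(-19) + 528×(2) = 11.
One solution: (7, 105).
General: u = 7 + 48t, v = 105 - 5t.
u ≥ 0 ⇒ t ≥ 0; v ≥ 0 ⇒ t ≤ 21. So t ∈ [0, 21]: 22 solutions.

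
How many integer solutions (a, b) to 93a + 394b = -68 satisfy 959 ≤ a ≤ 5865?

12

gcd(394, 93):
  394 = 4×93 + 22
  93 = 4×22 + 5
  22 = 4×5 + 2
  5 = 2×2 + 1
  2 = 2×1
so gcd(394, 93) = 1.
Back-substitute for Bézout coefficients:
  1 = 5 - 2×2
  ... = 93×(161) + 394×(-38)
Scale by -68: particular solution (-10948, 2584); reduce a mod 394: (84, -20).
General solution: a = 84 + 394t, b = -20 - 93t for integer t.
959 ≤ 84 + 394t ≤ 5865 gives t ∈ [3, 14], which is 12 values.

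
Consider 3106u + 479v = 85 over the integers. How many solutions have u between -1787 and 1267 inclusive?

7

gcd(3106, 479) = 1  (3106 = 6·479 + 232, 479 = 2·232 + 15, 232 = 15·15 + 7, 15 = 2·7 + 1, 7 = 7·1).
Back-substituting, 3106·(-64) + 479·(415) = 1.
Scale by 85: particular solution (-5440, 35275); reduce u mod 479: (308, -1997).
General solution: u = 308 + 479t, v = -1997 - 3106t for integer t.
-1787 ≤ 308 + 479t ≤ 1267 gives t ∈ [-4, 2], which is 7 values.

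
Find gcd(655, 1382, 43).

gcd(1382, 655):
  1382 = 2×655 + 72
  655 = 9×72 + 7
  72 = 10×7 + 2
  7 = 3×2 + 1
  2 = 2×1
so gcd(1382, 655) = 1.
gcd(1, 43) = 1.

1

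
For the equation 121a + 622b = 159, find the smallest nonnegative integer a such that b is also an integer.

gcd(622, 121):
  622 = 5×121 + 17
  121 = 7×17 + 2
  17 = 8×2 + 1
  2 = 2×1
so gcd(622, 121) = 1.
1 divides 159, so solutions exist.
Back-substitute for Bézout coefficients:
  1 = 17 - 8×2
  ... = 121×(-293) + 622×(57)
Scale by 159/1 = 159: (a₀, b₀) = (-46587, 9063).
General solution: a = -46587 + 622t, b = 9063 - 121t for integer t.
a ≥ 0: smallest is -46587 mod 622 = 63 (at t = 75), with b = -12.

63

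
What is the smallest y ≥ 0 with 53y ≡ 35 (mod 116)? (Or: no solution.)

gcd(116, 53) = 1  (116 = 2*53 + 10, 53 = 5*10 + 3, 10 = 3*3 + 1, 3 = 3*1).
1 divides 35, so solutions exist.
Back-substituting, 53*(-35) + 116*(16) = 1.
So 53*(-35) ≡ 1 (mod 116); multiply by 35: y ≡ -1225 (mod 116).
Smallest nonnegative: y = -1225 mod 116 = 51.

51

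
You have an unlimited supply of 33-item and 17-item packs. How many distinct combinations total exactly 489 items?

1

Need nonnegative integers with 33j + 17k = 489.
gcd(33, 17) = 1, and 33·(-1) + 17·(2) = 1.
So (j₀, k₀) = (-489, 978); general j = -489 + 17t, k = 978 - 33t.
j ≥ 0 ⇒ t ≥ 29; k ≥ 0 ⇒ t ≤ 29. That's 1 value of t.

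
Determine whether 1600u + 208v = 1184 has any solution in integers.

yes

gcd(1600, 208):
  1600 = 7·208 + 144
  208 = 1·144 + 64
  144 = 2·64 + 16
  64 = 4·16
so gcd(1600, 208) = 16.
16 divides 1184, so integer solutions exist.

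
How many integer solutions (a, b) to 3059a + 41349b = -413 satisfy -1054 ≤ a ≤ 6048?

gcd(41349, 3059):
  41349 = 13*3059 + 1582
  3059 = 1*1582 + 1477
  1582 = 1*1477 + 105
  1477 = 14*105 + 7
  105 = 15*7
so gcd(41349, 3059) = 7.
Back-substitute for Bézout coefficients:
  7 = 1477 - 14*105
  ... = 3059*(392) + 41349*(-29)
Scale by -59: particular solution (-23128, 1711); reduce a mod 5907: (500, -37).
General solution: a = 500 + 5907t, b = -37 - 437t for integer t.
-1054 ≤ 500 + 5907t ≤ 6048 gives t ∈ [0, 0], which is 1 value.

1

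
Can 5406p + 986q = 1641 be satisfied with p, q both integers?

gcd(5406, 986) = 34  (5406 = 5*986 + 476, 986 = 2*476 + 34, 476 = 14*34).
34 does not divide 1641 (remainder 9), so no integer solutions.

no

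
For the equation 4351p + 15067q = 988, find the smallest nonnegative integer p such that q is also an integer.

gcd(15067, 4351) = 19.
19 divides 988, so solutions exist.
By Bézout, 4351*(187) + 15067*(-54) = 19.
Scale by 988/19 = 52: (p₀, q₀) = (9724, -2808).
General solution: p = 9724 + 793t, q = -2808 - 229t for integer t.
p ≥ 0: smallest is 9724 mod 793 = 208 (at t = -12), with q = -60.

208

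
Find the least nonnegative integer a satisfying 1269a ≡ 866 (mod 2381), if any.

466

gcd(2381, 1269) = 1  (2381 = 1*1269 + 1112, 1269 = 1*1112 + 157, 1112 = 7*157 + 13, 157 = 12*13 + 1, 13 = 13*1).
1 divides 866, so solutions exist.
Back-substituting, 1269*(182) + 2381*(-97) = 1.
So 1269*(182) ≡ 1 (mod 2381); multiply by 866: a ≡ 157612 (mod 2381).
Smallest nonnegative: a = 157612 mod 2381 = 466.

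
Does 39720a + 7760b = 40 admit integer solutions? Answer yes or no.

yes

gcd(39720, 7760):
  39720 = 5*7760 + 920
  7760 = 8*920 + 400
  920 = 2*400 + 120
  400 = 3*120 + 40
  120 = 3*40
so gcd(39720, 7760) = 40.
40 divides 40, so integer solutions exist.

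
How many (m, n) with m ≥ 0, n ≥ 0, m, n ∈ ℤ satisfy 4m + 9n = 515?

gcd(9, 4) = 1  (9 = 2·4 + 1, 4 = 4·1).
Back-substituting, 4·(-2) + 9·(1) = 1.
Scale by 515: one solution is (-1030, 515). Reduce m mod 9: (5, 55).
General: m = 5 + 9t, n = 55 - 4t.
m ≥ 0 ⇒ t ≥ 0; n ≥ 0 ⇒ t ≤ 13. So t ∈ [0, 13]: 14 solutions.

14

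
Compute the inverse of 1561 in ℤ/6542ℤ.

461

gcd(6542, 1561):
  6542 = 4·1561 + 298
  1561 = 5·298 + 71
  298 = 4·71 + 14
  71 = 5·14 + 1
  14 = 14·1
so gcd(6542, 1561) = 1.
Back-substitute for Bézout coefficients:
  1 = 71 - 5·14
  ... = 1561·(461) + 6542·(-110)
So 1561·461 ≡ 1 (mod 6542), and 461 mod 6542 = 461.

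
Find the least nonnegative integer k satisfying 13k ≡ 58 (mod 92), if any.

gcd(92, 13) = 1  (92 = 7×13 + 1, 13 = 13×1).
1 divides 58, so solutions exist.
Back-substituting, 13×(-7) + 92×(1) = 1.
So 13×(-7) ≡ 1 (mod 92); multiply by 58: k ≡ -406 (mod 92).
Smallest nonnegative: k = -406 mod 92 = 54.

54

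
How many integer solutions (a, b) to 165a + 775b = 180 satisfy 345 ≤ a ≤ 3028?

17

gcd(775, 165):
  775 = 4×165 + 115
  165 = 1×115 + 50
  115 = 2×50 + 15
  50 = 3×15 + 5
  15 = 3×5
so gcd(775, 165) = 5.
Back-substitute for Bézout coefficients:
  5 = 50 - 3×15
  ... = 165×(47) + 775×(-10)
Scale by 36: particular solution (1692, -360); reduce a mod 155: (142, -30).
General solution: a = 142 + 155t, b = -30 - 33t for integer t.
345 ≤ 142 + 155t ≤ 3028 gives t ∈ [2, 18], which is 17 values.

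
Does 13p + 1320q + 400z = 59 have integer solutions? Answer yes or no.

gcd(1320, 13) = 1.
gcd(1, 400) = 1.
1 divides 59, so integer solutions exist.

yes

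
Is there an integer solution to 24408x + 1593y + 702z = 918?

yes

gcd(24408, 1593):
  24408 = 15×1593 + 513
  1593 = 3×513 + 54
  513 = 9×54 + 27
  54 = 2×27
so gcd(24408, 1593) = 27.
gcd(27, 702) = 27.
27 divides 918, so integer solutions exist.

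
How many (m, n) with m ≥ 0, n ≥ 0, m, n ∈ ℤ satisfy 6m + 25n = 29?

gcd(25, 6) = 1.
By Bézout, 6·(-4) + 25·(1) = 1.
One solution: (9, -1).
General: m = 9 + 25t, n = -1 - 6t.
m ≥ 0 ⇒ t ≥ 0; n ≥ 0 ⇒ t ≤ -1. So t ∈ [0, -1]: 0 solutions.

0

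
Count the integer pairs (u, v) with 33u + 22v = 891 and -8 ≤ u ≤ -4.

gcd(33, 22):
  33 = 1*22 + 11
  22 = 2*11
so gcd(33, 22) = 11.
Back-substitute for Bézout coefficients:
  11 = 33 - 1*22
  ... = 33*(1) + 22*(-1)
Scale by 81: particular solution (81, -81); reduce u mod 2: (1, 39).
General solution: u = 1 + 2t, v = 39 - 3t for integer t.
-8 ≤ 1 + 2t ≤ -4 gives t ∈ [-4, -3], which is 2 values.

2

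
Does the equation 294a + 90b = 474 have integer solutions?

yes

gcd(294, 90) = 6.
6 divides 474, so integer solutions exist.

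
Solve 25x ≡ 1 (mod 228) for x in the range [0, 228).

73

gcd(228, 25) = 1.
By Bézout, 25×(73) + 228×(-8) = 1.
So 25×73 ≡ 1 (mod 228), and 73 mod 228 = 73.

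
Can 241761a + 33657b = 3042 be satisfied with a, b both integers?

gcd(241761, 33657) = 39.
39 divides 3042, so integer solutions exist.

yes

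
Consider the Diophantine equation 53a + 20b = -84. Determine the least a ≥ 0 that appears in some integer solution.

gcd(53, 20) = 1  (53 = 2·20 + 13, 20 = 1·13 + 7, 13 = 1·7 + 6, 7 = 1·6 + 1, 6 = 6·1).
1 divides -84, so solutions exist.
Back-substituting, 53·(-3) + 20·(8) = 1.
Scale by -84/1 = -84: (a₀, b₀) = (252, -672).
General solution: a = 252 + 20t, b = -672 - 53t for integer t.
a ≥ 0: smallest is 252 mod 20 = 12 (at t = -12), with b = -36.

12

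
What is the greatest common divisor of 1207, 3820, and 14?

gcd(3820, 1207) = 1  (3820 = 3×1207 + 199, 1207 = 6×199 + 13, 199 = 15×13 + 4, 13 = 3×4 + 1, 4 = 4×1).
gcd(1, 14) = 1.

1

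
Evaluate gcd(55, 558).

1

gcd(558, 55):
  558 = 10×55 + 8
  55 = 6×8 + 7
  8 = 1×7 + 1
  7 = 7×1
so gcd(558, 55) = 1.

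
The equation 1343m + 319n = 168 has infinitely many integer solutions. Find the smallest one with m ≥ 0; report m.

212

gcd(1343, 319) = 1.
1 divides 168, so solutions exist.
By Bézout, 1343×(100) + 319×(-421) = 1.
Scale by 168/1 = 168: (m₀, n₀) = (16800, -70728).
General solution: m = 16800 + 319t, n = -70728 - 1343t for integer t.
m ≥ 0: smallest is 16800 mod 319 = 212 (at t = -52), with n = -892.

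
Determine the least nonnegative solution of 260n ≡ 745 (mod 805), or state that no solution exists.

136

gcd(805, 260):
  805 = 3·260 + 25
  260 = 10·25 + 10
  25 = 2·10 + 5
  10 = 2·5
so gcd(805, 260) = 5.
5 divides 745, so solutions exist.
Back-substitute for Bézout coefficients:
  5 = 25 - 2·10
  ... = 260·(-65) + 805·(21)
So 260·(-65) ≡ 5 (mod 805); multiply by 149: n ≡ -9685 (mod 161).
Smallest nonnegative: n = -9685 mod 161 = 136.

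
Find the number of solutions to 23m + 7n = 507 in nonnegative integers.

3

gcd(23, 7) = 1  (23 = 3×7 + 2, 7 = 3×2 + 1, 2 = 2×1).
Back-substituting, 23×(-3) + 7×(10) = 1.
Scale by 507: one solution is (-1521, 5070). Reduce m mod 7: (5, 56).
General: m = 5 + 7t, n = 56 - 23t.
m ≥ 0 ⇒ t ≥ 0; n ≥ 0 ⇒ t ≤ 2. So t ∈ [0, 2]: 3 solutions.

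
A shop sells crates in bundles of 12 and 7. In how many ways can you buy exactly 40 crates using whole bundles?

1

Need nonnegative integers with 12j + 7k = 40.
gcd(12, 7) = 1, and 12·(3) + 7·(-5) = 1.
So (j₀, k₀) = (120, -200); general j = 120 + 7t, k = -200 - 12t.
j ≥ 0 ⇒ t ≥ -17; k ≥ 0 ⇒ t ≤ -17. That's 1 value of t.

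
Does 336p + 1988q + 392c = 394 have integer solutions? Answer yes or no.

gcd(1988, 336) = 28  (1988 = 5*336 + 308, 336 = 1*308 + 28, 308 = 11*28).
gcd(28, 392) = 28.
28 does not divide 394 (remainder 2), so no integer solutions.

no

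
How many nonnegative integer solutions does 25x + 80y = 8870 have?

gcd(80, 25) = 5  (80 = 3×25 + 5, 25 = 5×5).
Back-substituting, 25×(-3) + 80×(1) = 5.
Scale by 1774: one solution is (-5322, 1774). Reduce x mod 16: (6, 109).
General: x = 6 + 16t, y = 109 - 5t.
x ≥ 0 ⇒ t ≥ 0; y ≥ 0 ⇒ t ≤ 21. So t ∈ [0, 21]: 22 solutions.

22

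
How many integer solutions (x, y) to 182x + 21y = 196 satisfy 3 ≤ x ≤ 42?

gcd(182, 21) = 7  (182 = 8×21 + 14, 21 = 1×14 + 7, 14 = 2×7).
Back-substituting, 182×(-1) + 21×(9) = 7.
Scale by 28: particular solution (-28, 252); reduce x mod 3: (2, -8).
General solution: x = 2 + 3t, y = -8 - 26t for integer t.
3 ≤ 2 + 3t ≤ 42 gives t ∈ [1, 13], which is 13 values.

13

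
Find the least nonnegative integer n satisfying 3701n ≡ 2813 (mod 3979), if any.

1779

gcd(3979, 3701) = 1.
1 divides 2813, so solutions exist.
By Bézout, 3701×(-1875) + 3979×(1744) = 1.
So 3701×(-1875) ≡ 1 (mod 3979); multiply by 2813: n ≡ -5274375 (mod 3979).
Smallest nonnegative: n = -5274375 mod 3979 = 1779.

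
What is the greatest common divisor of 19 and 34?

1

gcd(34, 19) = 1  (34 = 1*19 + 15, 19 = 1*15 + 4, 15 = 3*4 + 3, 4 = 1*3 + 1, 3 = 3*1).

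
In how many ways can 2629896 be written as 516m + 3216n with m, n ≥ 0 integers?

19

gcd(3216, 516) = 12.
By Bézout, 516*(-81) + 3216*(13) = 12.
One solution: (254, 777).
General: m = 254 + 268t, n = 777 - 43t.
m ≥ 0 ⇒ t ≥ 0; n ≥ 0 ⇒ t ≤ 18. So t ∈ [0, 18]: 19 solutions.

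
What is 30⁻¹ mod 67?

gcd(67, 30) = 1.
By Bézout, 30×(-29) + 67×(13) = 1.
So 30×-29 ≡ 1 (mod 67), and -29 mod 67 = 38.

38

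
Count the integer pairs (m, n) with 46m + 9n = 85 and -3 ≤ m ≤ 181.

gcd(46, 9) = 1  (46 = 5·9 + 1, 9 = 9·1).
Back-substituting, 46·(1) + 9·(-5) = 1.
Scale by 85: particular solution (85, -425); reduce m mod 9: (4, -11).
General solution: m = 4 + 9t, n = -11 - 46t for integer t.
-3 ≤ 4 + 9t ≤ 181 gives t ∈ [0, 19], which is 20 values.

20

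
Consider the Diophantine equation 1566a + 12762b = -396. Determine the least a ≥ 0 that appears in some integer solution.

668

gcd(12762, 1566) = 18  (12762 = 8·1566 + 234, 1566 = 6·234 + 162, 234 = 1·162 + 72, 162 = 2·72 + 18, 72 = 4·18).
18 divides -396, so solutions exist.
Back-substituting, 1566·(163) + 12762·(-20) = 18.
Scale by -396/18 = -22: (a₀, b₀) = (-3586, 440).
General solution: a = -3586 + 709t, b = 440 - 87t for integer t.
a ≥ 0: smallest is -3586 mod 709 = 668 (at t = 6), with b = -82.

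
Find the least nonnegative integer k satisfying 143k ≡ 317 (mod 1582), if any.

843

gcd(1582, 143) = 1.
1 divides 317, so solutions exist.
By Bézout, 143×(-177) + 1582×(16) = 1.
So 143×(-177) ≡ 1 (mod 1582); multiply by 317: k ≡ -56109 (mod 1582).
Smallest nonnegative: k = -56109 mod 1582 = 843.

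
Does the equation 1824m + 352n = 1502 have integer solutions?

gcd(1824, 352) = 32.
32 does not divide 1502 (remainder 30), so no integer solutions.

no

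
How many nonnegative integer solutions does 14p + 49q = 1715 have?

gcd(49, 14):
  49 = 3·14 + 7
  14 = 2·7
so gcd(49, 14) = 7.
Back-substitute for Bézout coefficients:
  7 = 49 - 3·14
  ... = 14·(-3) + 49·(1)
Scale by 245: one solution is (-735, 245). Reduce p mod 7: (0, 35).
General: p = 0 + 7t, q = 35 - 2t.
p ≥ 0 ⇒ t ≥ 0; q ≥ 0 ⇒ t ≤ 17. So t ∈ [0, 17]: 18 solutions.

18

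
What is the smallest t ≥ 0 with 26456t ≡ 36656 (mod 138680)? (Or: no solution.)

gcd(138680, 26456):
  138680 = 5×26456 + 6400
  26456 = 4×6400 + 856
  6400 = 7×856 + 408
  856 = 2×408 + 40
  408 = 10×40 + 8
  40 = 5×8
so gcd(138680, 26456) = 8.
8 divides 36656, so solutions exist.
Back-substitute for Bézout coefficients:
  8 = 408 - 10×40
  ... = 26456×(-3402) + 138680×(649)
So 26456×(-3402) ≡ 8 (mod 138680); multiply by 4582: t ≡ -15587964 (mod 17335).
Smallest nonnegative: t = -15587964 mod 17335 = 13536.

13536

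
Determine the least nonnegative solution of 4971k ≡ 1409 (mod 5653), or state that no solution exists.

gcd(5653, 4971):
  5653 = 1*4971 + 682
  4971 = 7*682 + 197
  682 = 3*197 + 91
  197 = 2*91 + 15
  91 = 6*15 + 1
  15 = 15*1
so gcd(5653, 4971) = 1.
1 divides 1409, so solutions exist.
Back-substitute for Bézout coefficients:
  1 = 91 - 6*15
  ... = 4971*(-373) + 5653*(328)
So 4971*(-373) ≡ 1 (mod 5653); multiply by 1409: k ≡ -525557 (mod 5653).
Smallest nonnegative: k = -525557 mod 5653 = 172.

172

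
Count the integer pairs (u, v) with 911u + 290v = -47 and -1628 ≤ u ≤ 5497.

24

gcd(911, 290) = 1.
By Bézout, 911·(-99) + 290·(311) = 1.
Particular solution: (13, -41).
General solution: u = 13 + 290t, v = -41 - 911t for integer t.
-1628 ≤ 13 + 290t ≤ 5497 gives t ∈ [-5, 18], which is 24 values.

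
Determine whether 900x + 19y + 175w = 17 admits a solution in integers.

gcd(900, 19) = 1  (900 = 47×19 + 7, 19 = 2×7 + 5, 7 = 1×5 + 2, 5 = 2×2 + 1, 2 = 2×1).
gcd(1, 175) = 1.
1 divides 17, so integer solutions exist.

yes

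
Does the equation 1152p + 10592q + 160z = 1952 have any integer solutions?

gcd(10592, 1152) = 32.
gcd(32, 160) = 32.
32 divides 1952, so integer solutions exist.

yes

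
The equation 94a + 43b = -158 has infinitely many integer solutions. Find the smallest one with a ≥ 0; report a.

34

gcd(94, 43) = 1  (94 = 2·43 + 8, 43 = 5·8 + 3, 8 = 2·3 + 2, 3 = 1·2 + 1, 2 = 2·1).
1 divides -158, so solutions exist.
Back-substituting, 94·(-16) + 43·(35) = 1.
Scale by -158/1 = -158: (a₀, b₀) = (2528, -5530).
General solution: a = 2528 + 43t, b = -5530 - 94t for integer t.
a ≥ 0: smallest is 2528 mod 43 = 34 (at t = -58), with b = -78.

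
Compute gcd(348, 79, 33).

1

gcd(348, 79):
  348 = 4*79 + 32
  79 = 2*32 + 15
  32 = 2*15 + 2
  15 = 7*2 + 1
  2 = 2*1
so gcd(348, 79) = 1.
gcd(1, 33) = 1.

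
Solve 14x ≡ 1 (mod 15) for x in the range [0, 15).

14

gcd(15, 14) = 1.
By Bézout, 14·(-1) + 15·(1) = 1.
So 14·-1 ≡ 1 (mod 15), and -1 mod 15 = 14.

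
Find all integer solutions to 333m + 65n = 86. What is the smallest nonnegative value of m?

27

gcd(333, 65):
  333 = 5*65 + 8
  65 = 8*8 + 1
  8 = 8*1
so gcd(333, 65) = 1.
1 divides 86, so solutions exist.
Back-substitute for Bézout coefficients:
  1 = 65 - 8*8
  ... = 333*(-8) + 65*(41)
Scale by 86/1 = 86: (m₀, n₀) = (-688, 3526).
General solution: m = -688 + 65t, n = 3526 - 333t for integer t.
m ≥ 0: smallest is -688 mod 65 = 27 (at t = 11), with n = -137.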